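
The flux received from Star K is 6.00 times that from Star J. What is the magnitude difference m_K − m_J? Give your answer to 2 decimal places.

-1.95

m_K − m_J = −2.5 log₁₀(F_K/F_J) = −2.5 log₁₀(6.00) = −2.5 × (0.778) = -1.945.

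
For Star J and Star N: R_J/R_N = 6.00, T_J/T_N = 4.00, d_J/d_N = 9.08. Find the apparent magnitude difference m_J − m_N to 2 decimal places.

-5.12

L_J/L_N = (6.00)²(4.00)⁴ = 9216.
F_J/F_N = (L_J/L_N)/(d_J/d_N)² = 9216/82.45 = 111.8.
m_J − m_N = −2.5 log₁₀(111.8) = -5.12.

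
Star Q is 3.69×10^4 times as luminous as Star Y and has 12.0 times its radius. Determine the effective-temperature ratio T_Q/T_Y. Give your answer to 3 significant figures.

L ∝ R²T⁴ gives T ∝ (L/R²)^(1/4), so
T_Q/T_Y = (3.69×10^4 / 12.0²)^(1/4) = (256.2)^(1/4) = 4.001.

4.00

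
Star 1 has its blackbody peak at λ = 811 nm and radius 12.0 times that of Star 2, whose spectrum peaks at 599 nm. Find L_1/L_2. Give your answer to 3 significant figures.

Wien's law gives T ∝ 1/λ_max, so T_1/T_2 = λ_2/λ_1 = 599/811 = 0.7386.
Then L ∝ R²T⁴ gives L_1/L_2 = (12.0)² × (0.7386)⁴ = 144.0 × 0.2976 = 42.85.

42.9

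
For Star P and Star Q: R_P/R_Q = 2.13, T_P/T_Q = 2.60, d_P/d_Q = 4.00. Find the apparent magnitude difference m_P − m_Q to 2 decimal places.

-2.78

L_P/L_Q = (2.13)²(2.60)⁴ = 207.3.
F_P/F_Q = (L_P/L_Q)/(d_P/d_Q)² = 207.3/16.00 = 12.96.
m_P − m_Q = −2.5 log₁₀(12.96) = -2.78.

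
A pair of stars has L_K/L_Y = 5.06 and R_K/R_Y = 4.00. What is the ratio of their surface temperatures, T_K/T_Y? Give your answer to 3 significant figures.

L ∝ R²T⁴ gives T ∝ (L/R²)^(1/4), so
T_K/T_Y = (5.06 / 4.00²)^(1/4) = (0.3162)^(1/4) = 0.7499.

0.750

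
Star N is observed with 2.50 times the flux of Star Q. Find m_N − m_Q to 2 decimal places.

-0.99

m_N − m_Q = −2.5 log₁₀(F_N/F_Q) = −2.5 log₁₀(2.50) = −2.5 × (0.398) = -0.995.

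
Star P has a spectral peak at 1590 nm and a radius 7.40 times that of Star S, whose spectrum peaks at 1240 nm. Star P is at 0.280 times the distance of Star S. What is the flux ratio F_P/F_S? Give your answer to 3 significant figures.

Wien's law: T_P/T_S = λ_S/λ_P = 1240/1590 = 0.7799.
L_P/L_S = (R_P/R_S)²(T_P/T_S)⁴ = (7.40)²(0.7799)⁴ = 20.26.
F_P/F_S = (L_P/L_S)/(d_P/d_S)² = 20.26/(0.280)² = 258.4.

258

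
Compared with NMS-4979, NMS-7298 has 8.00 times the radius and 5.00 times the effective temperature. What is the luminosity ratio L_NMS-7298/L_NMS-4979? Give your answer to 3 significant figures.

4.00×10^4

From the Stefan–Boltzmann law, L ∝ R²T⁴, so
L_NMS-7298/L_NMS-4979 = (R_NMS-7298/R_NMS-4979)² (T_NMS-7298/T_NMS-4979)⁴ = (8.00)² × (5.00)⁴ = 64.00 × 625.0 = 4.000×10^4.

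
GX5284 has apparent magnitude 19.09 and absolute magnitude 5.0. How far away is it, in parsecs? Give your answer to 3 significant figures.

6.58×10^3 pc

m − M = 5 log₁₀(d/10 pc)
19.09 − (5.0) = 14.09 = 5 log₁₀(d/10)
d = 10 × 10^(14.09/5) = 10 × 10^2.818 = 6577 pc.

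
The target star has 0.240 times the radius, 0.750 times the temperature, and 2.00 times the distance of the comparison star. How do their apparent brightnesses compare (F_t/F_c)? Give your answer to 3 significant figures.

L_t/L_c = (R_t/R_c)²(T_t/T_c)⁴ = (0.240)² × (0.750)⁴ = 0.01822.
F_t/F_c = (L_t/L_c)/(d_t/d_c)² = 0.01822 / (2.00)² = 0.004556.

0.00456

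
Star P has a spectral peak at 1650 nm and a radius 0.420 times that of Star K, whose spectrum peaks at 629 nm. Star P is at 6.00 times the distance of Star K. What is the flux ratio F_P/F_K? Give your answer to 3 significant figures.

1.03×10^-4

Wien's law: T_P/T_K = λ_K/λ_P = 629/1650 = 0.3812.
L_P/L_K = (R_P/R_K)²(T_P/T_K)⁴ = (0.420)²(0.3812)⁴ = 0.003725.
F_P/F_K = (L_P/L_K)/(d_P/d_K)² = 0.003725/(6.00)² = 1.035×10^-4.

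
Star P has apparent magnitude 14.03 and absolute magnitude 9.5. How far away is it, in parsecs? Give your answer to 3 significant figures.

m − M = 5 log₁₀(d/10 pc)
14.03 − (9.5) = 4.53 = 5 log₁₀(d/10)
d = 10 × 10^(4.53/5) = 10 × 10^0.906 = 80.54 pc.

80.5 pc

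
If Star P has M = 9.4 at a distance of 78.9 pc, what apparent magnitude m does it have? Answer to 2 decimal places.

13.89

m = M + 5 log₁₀(d/10 pc) = 9.4 + 5 log₁₀(78.9/10)
  = 9.4 + 5 × 0.897 = 9.4 + 4.49 = 13.89.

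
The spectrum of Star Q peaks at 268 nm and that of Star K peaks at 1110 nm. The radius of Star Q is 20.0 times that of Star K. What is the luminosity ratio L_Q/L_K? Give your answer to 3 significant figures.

1.18×10^5

Wien's law gives T ∝ 1/λ_max, so T_Q/T_K = λ_K/λ_Q = 1110/268 = 4.142.
Then L ∝ R²T⁴ gives L_Q/L_K = (20.0)² × (4.142)⁴ = 400.0 × 294.3 = 1.177×10^5.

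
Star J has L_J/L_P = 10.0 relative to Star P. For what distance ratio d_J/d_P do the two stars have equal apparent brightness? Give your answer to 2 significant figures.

3.2

Equal flux requires L_J/d_J² = L_P/d_P², so d_J/d_P = √(L_J/L_P)
= √(10.0) = 3.162.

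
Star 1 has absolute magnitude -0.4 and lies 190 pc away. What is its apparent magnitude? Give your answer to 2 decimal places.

m = M + 5 log₁₀(d/10 pc) = -0.4 + 5 log₁₀(190/10)
  = -0.4 + 5 × 1.279 = -0.4 + 6.39 = 5.99.

5.99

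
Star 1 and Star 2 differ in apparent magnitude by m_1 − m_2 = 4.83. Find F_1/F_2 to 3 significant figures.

0.0117

F_1/F_2 = 10^(−(m_1 − m_2)/2.5) = 10^(-4.83/2.5) = 10^-1.932 = 0.01169.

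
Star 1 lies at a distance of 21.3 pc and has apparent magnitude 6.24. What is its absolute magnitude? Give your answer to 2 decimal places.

4.60

M = m − 5 log₁₀(d/10 pc) = 6.24 − 5 log₁₀(21.3/10)
  = 6.24 − 5 × 0.328 = 6.24 − 1.64 = 4.60.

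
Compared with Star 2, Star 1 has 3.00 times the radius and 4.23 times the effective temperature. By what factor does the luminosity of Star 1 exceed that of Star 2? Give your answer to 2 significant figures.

From the Stefan–Boltzmann law, L ∝ R²T⁴, so
L_1/L_2 = (R_1/R_2)² (T_1/T_2)⁴ = (3.00)² × (4.23)⁴ = 9.000 × 320.2 = 2881.

2.9×10^3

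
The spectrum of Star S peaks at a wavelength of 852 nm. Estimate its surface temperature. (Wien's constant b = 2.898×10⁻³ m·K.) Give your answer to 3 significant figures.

3.40×10^3 K

T = b/λ_max = 2.898×10⁻³ / (852×10⁻⁹) = 3401 K.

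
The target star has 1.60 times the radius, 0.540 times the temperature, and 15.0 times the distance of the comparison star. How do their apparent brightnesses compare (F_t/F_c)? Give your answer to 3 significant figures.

L_t/L_c = (R_t/R_c)²(T_t/T_c)⁴ = (1.60)² × (0.540)⁴ = 0.2177.
F_t/F_c = (L_t/L_c)/(d_t/d_c)² = 0.2177 / (15.0)² = 9.675×10^-4.

9.67×10^-4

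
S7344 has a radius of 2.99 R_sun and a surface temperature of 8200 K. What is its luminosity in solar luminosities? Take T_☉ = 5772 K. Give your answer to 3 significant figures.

L/L_☉ = (R/R_☉)² (T/T_☉)⁴ = (2.99)² × (8200/5772)⁴
       = 8.940 × (1.421)⁴ = 8.940 × 4.073 = 36.42.

36.4 solar luminosities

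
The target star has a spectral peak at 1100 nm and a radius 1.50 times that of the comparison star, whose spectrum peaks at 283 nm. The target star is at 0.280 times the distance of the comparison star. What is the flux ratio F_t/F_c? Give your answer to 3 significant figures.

Wien's law: T_t/T_c = λ_c/λ_t = 283/1100 = 0.2573.
L_t/L_c = (R_t/R_c)²(T_t/T_c)⁴ = (1.50)²(0.2573)⁴ = 0.009857.
F_t/F_c = (L_t/L_c)/(d_t/d_c)² = 0.009857/(0.280)² = 0.1257.

0.126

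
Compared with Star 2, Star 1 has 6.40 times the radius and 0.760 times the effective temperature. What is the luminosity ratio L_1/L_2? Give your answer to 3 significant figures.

13.7

From the Stefan–Boltzmann law, L ∝ R²T⁴, so
L_1/L_2 = (R_1/R_2)² (T_1/T_2)⁴ = (6.40)² × (0.760)⁴ = 40.96 × 0.3336 = 13.67.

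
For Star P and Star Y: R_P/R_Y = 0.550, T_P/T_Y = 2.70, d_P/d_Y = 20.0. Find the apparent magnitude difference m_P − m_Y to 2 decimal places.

L_P/L_Y = (0.550)²(2.70)⁴ = 16.08.
F_P/F_Y = (L_P/L_Y)/(d_P/d_Y)² = 16.08/400.0 = 0.04019.
m_P − m_Y = −2.5 log₁₀(0.04019) = 3.49.

3.49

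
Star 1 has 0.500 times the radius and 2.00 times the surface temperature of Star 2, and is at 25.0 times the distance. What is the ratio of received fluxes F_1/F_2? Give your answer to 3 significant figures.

L_1/L_2 = (R_1/R_2)²(T_1/T_2)⁴ = (0.500)² × (2.00)⁴ = 4.000.
F_1/F_2 = (L_1/L_2)/(d_1/d_2)² = 4.000 / (25.0)² = 0.006400.

0.00640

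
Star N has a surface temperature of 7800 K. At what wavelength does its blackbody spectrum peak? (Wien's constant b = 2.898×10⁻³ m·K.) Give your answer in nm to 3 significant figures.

λ_max = b/T = 2.898×10⁻³ / 7800 = 3.72×10^-7 m = 371.5 nm.

372 nm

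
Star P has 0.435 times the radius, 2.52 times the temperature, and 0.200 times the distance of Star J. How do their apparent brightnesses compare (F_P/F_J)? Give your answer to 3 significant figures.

191

L_P/L_J = (R_P/R_J)²(T_P/T_J)⁴ = (0.435)² × (2.52)⁴ = 7.631.
F_P/F_J = (L_P/L_J)/(d_P/d_J)² = 7.631 / (0.200)² = 190.8.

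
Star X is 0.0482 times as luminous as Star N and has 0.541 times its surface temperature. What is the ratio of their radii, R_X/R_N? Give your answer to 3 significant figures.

0.750

L ∝ R²T⁴ gives R ∝ √L / T², so
R_X/R_N = √(0.0482) / (0.541)² = 0.2195 / 0.2927 = 0.7501.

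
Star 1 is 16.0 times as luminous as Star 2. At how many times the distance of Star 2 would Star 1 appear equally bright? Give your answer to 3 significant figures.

Equal flux requires L_1/d_1² = L_2/d_2², so d_1/d_2 = √(L_1/L_2)
= √(16.0) = 4.000.

4.00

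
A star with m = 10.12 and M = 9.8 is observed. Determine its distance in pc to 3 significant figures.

11.6 pc

m − M = 5 log₁₀(d/10 pc)
10.12 − (9.8) = 0.32 = 5 log₁₀(d/10)
d = 10 × 10^(0.32/5) = 10 × 10^0.064 = 11.59 pc.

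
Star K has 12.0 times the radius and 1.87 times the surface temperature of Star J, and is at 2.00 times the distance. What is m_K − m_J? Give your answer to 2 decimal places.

-6.61

L_K/L_J = (12.0)²(1.87)⁴ = 1761.
F_K/F_J = (L_K/L_J)/(d_K/d_J)² = 1761/4.000 = 440.2.
m_K − m_J = −2.5 log₁₀(440.2) = -6.61.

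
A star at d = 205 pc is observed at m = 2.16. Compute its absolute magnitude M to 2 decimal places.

-4.40

M = m − 5 log₁₀(d/10 pc) = 2.16 − 5 log₁₀(205/10)
  = 2.16 − 5 × 1.312 = 2.16 − 6.56 = -4.40.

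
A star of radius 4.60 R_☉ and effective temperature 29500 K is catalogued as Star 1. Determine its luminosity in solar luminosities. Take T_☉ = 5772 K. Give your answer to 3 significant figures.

L/L_☉ = (R/R_☉)² (T/T_☉)⁴ = (4.60)² × (29500/5772)⁴
       = 21.16 × (5.111)⁴ = 21.16 × 682.3 = 1.444×10^4.

1.44×10^4 solar luminosities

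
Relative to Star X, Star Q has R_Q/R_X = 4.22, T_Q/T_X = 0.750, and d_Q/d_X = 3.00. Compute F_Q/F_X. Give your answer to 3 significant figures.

0.626

L_Q/L_X = (R_Q/R_X)²(T_Q/T_X)⁴ = (4.22)² × (0.750)⁴ = 5.635.
F_Q/F_X = (L_Q/L_X)/(d_Q/d_X)² = 5.635 / (3.00)² = 0.6261.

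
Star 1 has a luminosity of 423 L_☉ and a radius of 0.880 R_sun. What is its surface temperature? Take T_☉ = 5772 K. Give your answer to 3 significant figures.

T/T_☉ = (L/L_☉)^(1/4) / (R/R_☉)^(1/2)
T = 5772 × (423)^(1/4) / √(0.880) = 5772 × 4.535 / 0.9381 = 2.790×10^4 K.

2.79×10^4 K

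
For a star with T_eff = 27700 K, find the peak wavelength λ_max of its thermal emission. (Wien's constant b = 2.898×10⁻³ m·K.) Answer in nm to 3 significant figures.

λ_max = b/T = 2.898×10⁻³ / 27700 = 1.05×10^-7 m = 104.6 nm.

105 nm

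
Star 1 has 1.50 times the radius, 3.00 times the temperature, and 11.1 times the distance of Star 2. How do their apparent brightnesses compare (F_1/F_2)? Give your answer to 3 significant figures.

1.48

L_1/L_2 = (R_1/R_2)²(T_1/T_2)⁴ = (1.50)² × (3.00)⁴ = 182.2.
F_1/F_2 = (L_1/L_2)/(d_1/d_2)² = 182.2 / (11.1)² = 1.479.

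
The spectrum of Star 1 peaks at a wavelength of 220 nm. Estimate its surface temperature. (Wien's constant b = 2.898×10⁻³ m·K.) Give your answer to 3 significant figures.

1.32×10^4 K

T = b/λ_max = 2.898×10⁻³ / (220×10⁻⁹) = 1.317×10^4 K.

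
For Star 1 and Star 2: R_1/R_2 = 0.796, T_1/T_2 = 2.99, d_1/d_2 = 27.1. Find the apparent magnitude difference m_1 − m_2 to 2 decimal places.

L_1/L_2 = (0.796)²(2.99)⁴ = 50.64.
F_1/F_2 = (L_1/L_2)/(d_1/d_2)² = 50.64/734.4 = 0.06896.
m_1 − m_2 = −2.5 log₁₀(0.06896) = 2.90.

2.90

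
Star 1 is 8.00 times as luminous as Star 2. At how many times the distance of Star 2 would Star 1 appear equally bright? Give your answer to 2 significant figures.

2.8

Equal flux requires L_1/d_1² = L_2/d_2², so d_1/d_2 = √(L_1/L_2)
= √(8.00) = 2.828.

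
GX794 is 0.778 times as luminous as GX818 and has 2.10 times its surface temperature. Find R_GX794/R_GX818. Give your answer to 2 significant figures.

0.20

L ∝ R²T⁴ gives R ∝ √L / T², so
R_GX794/R_GX818 = √(0.778) / (2.10)² = 0.8820 / 4.410 = 0.2000.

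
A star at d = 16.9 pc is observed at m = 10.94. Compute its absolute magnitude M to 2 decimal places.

M = m − 5 log₁₀(d/10 pc) = 10.94 − 5 log₁₀(16.9/10)
  = 10.94 − 5 × 0.228 = 10.94 − 1.14 = 9.80.

9.80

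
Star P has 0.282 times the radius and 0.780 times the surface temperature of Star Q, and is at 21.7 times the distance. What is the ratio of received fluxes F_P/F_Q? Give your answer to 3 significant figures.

L_P/L_Q = (R_P/R_Q)²(T_P/T_Q)⁴ = (0.282)² × (0.780)⁴ = 0.02944.
F_P/F_Q = (L_P/L_Q)/(d_P/d_Q)² = 0.02944 / (21.7)² = 6.251×10^-5.

6.25×10^-5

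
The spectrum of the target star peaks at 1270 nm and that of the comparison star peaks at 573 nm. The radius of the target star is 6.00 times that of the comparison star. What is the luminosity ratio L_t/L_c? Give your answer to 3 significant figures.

Wien's law gives T ∝ 1/λ_max, so T_t/T_c = λ_c/λ_t = 573/1270 = 0.4512.
Then L ∝ R²T⁴ gives L_t/L_c = (6.00)² × (0.4512)⁴ = 36.00 × 0.04144 = 1.492.

1.49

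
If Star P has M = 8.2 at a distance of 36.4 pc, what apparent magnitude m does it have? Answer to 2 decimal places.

11.01

m = M + 5 log₁₀(d/10 pc) = 8.2 + 5 log₁₀(36.4/10)
  = 8.2 + 5 × 0.561 = 8.2 + 2.81 = 11.01.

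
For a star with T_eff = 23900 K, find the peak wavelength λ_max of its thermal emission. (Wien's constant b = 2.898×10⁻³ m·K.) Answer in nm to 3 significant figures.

121 nm

λ_max = b/T = 2.898×10⁻³ / 23900 = 1.21×10^-7 m = 121.3 nm.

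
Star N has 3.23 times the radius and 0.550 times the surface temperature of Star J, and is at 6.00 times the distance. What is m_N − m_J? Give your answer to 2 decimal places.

3.94

L_N/L_J = (3.23)²(0.550)⁴ = 0.9547.
F_N/F_J = (L_N/L_J)/(d_N/d_J)² = 0.9547/36.00 = 0.02652.
m_N − m_J = −2.5 log₁₀(0.02652) = 3.94.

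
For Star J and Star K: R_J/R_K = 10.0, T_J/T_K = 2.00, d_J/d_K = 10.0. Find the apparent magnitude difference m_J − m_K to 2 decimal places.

L_J/L_K = (10.0)²(2.00)⁴ = 1600.
F_J/F_K = (L_J/L_K)/(d_J/d_K)² = 1600/100.0 = 16.00.
m_J − m_K = −2.5 log₁₀(16.00) = -3.01.

-3.01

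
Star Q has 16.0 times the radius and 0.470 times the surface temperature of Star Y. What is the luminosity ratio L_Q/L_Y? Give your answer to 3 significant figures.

From the Stefan–Boltzmann law, L ∝ R²T⁴, so
L_Q/L_Y = (R_Q/R_Y)² (T_Q/T_Y)⁴ = (16.0)² × (0.470)⁴ = 256.0 × 0.04880 = 12.49.

12.5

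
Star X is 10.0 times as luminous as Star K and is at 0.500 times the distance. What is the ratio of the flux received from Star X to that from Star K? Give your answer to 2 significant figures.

40

F = L/(4πd²), so F_X/F_K = (L_X/L_K) / (d_X/d_K)²
= 10.0 / (0.500)² = 10.0 / 0.2500 = 40.00.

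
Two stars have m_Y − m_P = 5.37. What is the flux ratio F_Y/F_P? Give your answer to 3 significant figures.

F_Y/F_P = 10^(−(m_Y − m_P)/2.5) = 10^(-5.37/2.5) = 10^-2.148 = 0.007112.

0.00711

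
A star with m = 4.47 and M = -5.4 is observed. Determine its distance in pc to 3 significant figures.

m − M = 5 log₁₀(d/10 pc)
4.47 − (-5.4) = 9.87 = 5 log₁₀(d/10)
d = 10 × 10^(9.87/5) = 10 × 10^1.974 = 941.9 pc.

942 pc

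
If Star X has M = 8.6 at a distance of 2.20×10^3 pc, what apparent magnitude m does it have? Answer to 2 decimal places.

20.31

m = M + 5 log₁₀(d/10 pc) = 8.6 + 5 log₁₀(2.20×10^3/10)
  = 8.6 + 5 × 2.342 = 8.6 + 11.71 = 20.31.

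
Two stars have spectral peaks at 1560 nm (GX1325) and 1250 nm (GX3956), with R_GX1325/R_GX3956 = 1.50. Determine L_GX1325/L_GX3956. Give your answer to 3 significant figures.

0.928

Wien's law gives T ∝ 1/λ_max, so T_GX1325/T_GX3956 = λ_GX3956/λ_GX1325 = 1250/1560 = 0.8013.
Then L ∝ R²T⁴ gives L_GX1325/L_GX3956 = (1.50)² × (0.8013)⁴ = 2.250 × 0.4122 = 0.9275.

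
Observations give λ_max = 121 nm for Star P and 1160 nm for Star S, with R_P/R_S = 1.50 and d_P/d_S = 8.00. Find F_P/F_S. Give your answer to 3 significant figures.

Wien's law: T_P/T_S = λ_S/λ_P = 1160/121 = 9.587.
L_P/L_S = (R_P/R_S)²(T_P/T_S)⁴ = (1.50)²(9.587)⁴ = 1.901×10^4.
F_P/F_S = (L_P/L_S)/(d_P/d_S)² = 1.901×10^4/(8.00)² = 297.0.

297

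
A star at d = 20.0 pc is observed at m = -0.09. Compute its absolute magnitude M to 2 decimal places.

-1.60

M = m − 5 log₁₀(d/10 pc) = -0.09 − 5 log₁₀(20.0/10)
  = -0.09 − 5 × 0.301 = -0.09 − 1.51 = -1.60.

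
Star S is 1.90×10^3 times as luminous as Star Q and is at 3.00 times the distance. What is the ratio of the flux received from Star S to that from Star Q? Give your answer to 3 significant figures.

F = L/(4πd²), so F_S/F_Q = (L_S/L_Q) / (d_S/d_Q)²
= 1.90×10^3 / (3.00)² = 1.90×10^3 / 9.000 = 211.1.

211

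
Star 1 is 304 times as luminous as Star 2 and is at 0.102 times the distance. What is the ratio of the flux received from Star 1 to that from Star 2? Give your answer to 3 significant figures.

F = L/(4πd²), so F_1/F_2 = (L_1/L_2) / (d_1/d_2)²
= 304 / (0.102)² = 304 / 0.01040 = 2.922×10^4.

2.92×10^4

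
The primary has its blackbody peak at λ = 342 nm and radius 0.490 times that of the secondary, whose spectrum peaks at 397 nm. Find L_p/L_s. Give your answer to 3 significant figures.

Wien's law gives T ∝ 1/λ_max, so T_p/T_s = λ_s/λ_p = 397/342 = 1.161.
Then L ∝ R²T⁴ gives L_p/L_s = (0.490)² × (1.161)⁴ = 0.2401 × 1.816 = 0.4360.

0.436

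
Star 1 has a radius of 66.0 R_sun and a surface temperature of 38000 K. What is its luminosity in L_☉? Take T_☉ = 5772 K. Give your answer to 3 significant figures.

8.18×10^6 L_☉

L/L_☉ = (R/R_☉)² (T/T_☉)⁴ = (66.0)² × (38000/5772)⁴
       = 4356 × (6.584)⁴ = 4356 × 1879 = 8.183×10^6.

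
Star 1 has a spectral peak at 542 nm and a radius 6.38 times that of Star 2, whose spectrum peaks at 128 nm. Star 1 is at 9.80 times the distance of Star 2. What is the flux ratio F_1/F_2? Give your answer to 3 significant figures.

0.00132

Wien's law: T_1/T_2 = λ_2/λ_1 = 128/542 = 0.2362.
L_1/L_2 = (R_1/R_2)²(T_1/T_2)⁴ = (6.38)²(0.2362)⁴ = 0.1266.
F_1/F_2 = (L_1/L_2)/(d_1/d_2)² = 0.1266/(9.80)² = 0.001318.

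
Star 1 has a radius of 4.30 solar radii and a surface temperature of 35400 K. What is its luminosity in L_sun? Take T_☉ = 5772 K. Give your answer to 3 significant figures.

2.62×10^4 L_sun

L/L_☉ = (R/R_☉)² (T/T_☉)⁴ = (4.30)² × (35400/5772)⁴
       = 18.49 × (6.133)⁴ = 18.49 × 1415 = 2.616×10^4.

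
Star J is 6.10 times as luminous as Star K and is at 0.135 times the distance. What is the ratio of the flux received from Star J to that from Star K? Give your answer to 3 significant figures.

F = L/(4πd²), so F_J/F_K = (L_J/L_K) / (d_J/d_K)²
= 6.10 / (0.135)² = 6.10 / 0.01823 = 334.7.

335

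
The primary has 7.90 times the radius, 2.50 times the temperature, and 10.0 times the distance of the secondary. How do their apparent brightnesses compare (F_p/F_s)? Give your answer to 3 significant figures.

24.4

L_p/L_s = (R_p/R_s)²(T_p/T_s)⁴ = (7.90)² × (2.50)⁴ = 2438.
F_p/F_s = (L_p/L_s)/(d_p/d_s)² = 2438 / (10.0)² = 24.38.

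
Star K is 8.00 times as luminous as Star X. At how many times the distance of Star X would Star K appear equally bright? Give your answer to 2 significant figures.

Equal flux requires L_K/d_K² = L_X/d_X², so d_K/d_X = √(L_K/L_X)
= √(8.00) = 2.828.

2.8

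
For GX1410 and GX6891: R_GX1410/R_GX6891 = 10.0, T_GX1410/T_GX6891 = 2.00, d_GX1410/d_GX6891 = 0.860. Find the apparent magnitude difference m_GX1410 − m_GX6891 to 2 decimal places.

L_GX1410/L_GX6891 = (10.0)²(2.00)⁴ = 1600.
F_GX1410/F_GX6891 = (L_GX1410/L_GX6891)/(d_GX1410/d_GX6891)² = 1600/0.7396 = 2163.
m_GX1410 − m_GX6891 = −2.5 log₁₀(2163) = -8.34.

-8.34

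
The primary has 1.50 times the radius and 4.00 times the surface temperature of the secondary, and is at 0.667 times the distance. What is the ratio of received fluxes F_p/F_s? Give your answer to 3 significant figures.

1.29×10^3

L_p/L_s = (R_p/R_s)²(T_p/T_s)⁴ = (1.50)² × (4.00)⁴ = 576.0.
F_p/F_s = (L_p/L_s)/(d_p/d_s)² = 576.0 / (0.667)² = 1295.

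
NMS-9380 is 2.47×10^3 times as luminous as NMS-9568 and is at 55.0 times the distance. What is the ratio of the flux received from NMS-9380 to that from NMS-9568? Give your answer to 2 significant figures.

0.82

F = L/(4πd²), so F_NMS-9380/F_NMS-9568 = (L_NMS-9380/L_NMS-9568) / (d_NMS-9380/d_NMS-9568)²
= 2.47×10^3 / (55.0)² = 2.47×10^3 / 3025 = 0.8165.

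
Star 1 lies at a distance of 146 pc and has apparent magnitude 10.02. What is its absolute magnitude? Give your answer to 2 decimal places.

4.20

M = m − 5 log₁₀(d/10 pc) = 10.02 − 5 log₁₀(146/10)
  = 10.02 − 5 × 1.164 = 10.02 − 5.82 = 4.20.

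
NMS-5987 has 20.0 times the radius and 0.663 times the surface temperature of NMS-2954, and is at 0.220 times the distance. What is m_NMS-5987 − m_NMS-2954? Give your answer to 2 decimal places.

-8.01

L_NMS-5987/L_NMS-2954 = (20.0)²(0.663)⁴ = 77.29.
F_NMS-5987/F_NMS-2954 = (L_NMS-5987/L_NMS-2954)/(d_NMS-5987/d_NMS-2954)² = 77.29/0.04840 = 1597.
m_NMS-5987 − m_NMS-2954 = −2.5 log₁₀(1597) = -8.01.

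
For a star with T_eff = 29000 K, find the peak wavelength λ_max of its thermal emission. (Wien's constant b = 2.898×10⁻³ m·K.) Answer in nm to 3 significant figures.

99.9 nm

λ_max = b/T = 2.898×10⁻³ / 29000 = 9.99×10^-8 m = 99.93 nm.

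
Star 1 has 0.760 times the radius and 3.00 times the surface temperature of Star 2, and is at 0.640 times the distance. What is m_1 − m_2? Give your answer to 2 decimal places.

-5.14

L_1/L_2 = (0.760)²(3.00)⁴ = 46.79.
F_1/F_2 = (L_1/L_2)/(d_1/d_2)² = 46.79/0.4096 = 114.2.
m_1 − m_2 = −2.5 log₁₀(114.2) = -5.14.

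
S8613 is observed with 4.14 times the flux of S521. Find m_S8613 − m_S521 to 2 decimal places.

m_S8613 − m_S521 = −2.5 log₁₀(F_S8613/F_S521) = −2.5 log₁₀(4.14) = −2.5 × (0.617) = -1.543.

-1.54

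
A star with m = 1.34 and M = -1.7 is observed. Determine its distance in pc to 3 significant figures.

m − M = 5 log₁₀(d/10 pc)
1.34 − (-1.7) = 3.04 = 5 log₁₀(d/10)
d = 10 × 10^(3.04/5) = 10 × 10^0.608 = 40.55 pc.

40.6 pc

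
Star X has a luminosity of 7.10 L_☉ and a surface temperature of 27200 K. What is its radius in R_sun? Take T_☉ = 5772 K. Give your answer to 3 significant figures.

0.120 R_sun

R/R_☉ = √(L/L_☉) / (T/T_☉)² = √(7.10) / (4.712)²
       = 2.665 / 22.21 = 0.1200.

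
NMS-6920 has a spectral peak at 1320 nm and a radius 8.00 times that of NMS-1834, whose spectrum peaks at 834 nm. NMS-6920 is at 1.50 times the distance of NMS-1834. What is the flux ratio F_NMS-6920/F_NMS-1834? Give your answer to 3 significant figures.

Wien's law: T_NMS-6920/T_NMS-1834 = λ_NMS-1834/λ_NMS-6920 = 834/1320 = 0.6318.
L_NMS-6920/L_NMS-1834 = (R_NMS-6920/R_NMS-1834)²(T_NMS-6920/T_NMS-1834)⁴ = (8.00)²(0.6318)⁴ = 10.20.
F_NMS-6920/F_NMS-1834 = (L_NMS-6920/L_NMS-1834)/(d_NMS-6920/d_NMS-1834)² = 10.20/(1.50)² = 4.533.

4.53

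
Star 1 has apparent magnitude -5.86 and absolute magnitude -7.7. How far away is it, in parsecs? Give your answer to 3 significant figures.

m − M = 5 log₁₀(d/10 pc)
-5.86 − (-7.7) = 1.84 = 5 log₁₀(d/10)
d = 10 × 10^(1.84/5) = 10 × 10^0.368 = 23.33 pc.

23.3 pc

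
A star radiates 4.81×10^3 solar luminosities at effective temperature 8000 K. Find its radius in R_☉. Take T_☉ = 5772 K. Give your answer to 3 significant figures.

R/R_☉ = √(L/L_☉) / (T/T_☉)² = √(4.81×10^3) / (1.386)²
       = 69.35 / 1.921 = 36.10.

36.1 R_☉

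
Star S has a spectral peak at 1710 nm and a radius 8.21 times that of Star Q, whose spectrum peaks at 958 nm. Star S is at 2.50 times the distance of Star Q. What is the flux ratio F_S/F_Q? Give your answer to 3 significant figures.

Wien's law: T_S/T_Q = λ_Q/λ_S = 958/1710 = 0.5602.
L_S/L_Q = (R_S/R_Q)²(T_S/T_Q)⁴ = (8.21)²(0.5602)⁴ = 6.640.
F_S/F_Q = (L_S/L_Q)/(d_S/d_Q)² = 6.640/(2.50)² = 1.062.

1.06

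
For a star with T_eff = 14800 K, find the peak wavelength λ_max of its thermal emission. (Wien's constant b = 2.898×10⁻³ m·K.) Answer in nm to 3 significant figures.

λ_max = b/T = 2.898×10⁻³ / 14800 = 1.96×10^-7 m = 195.8 nm.

196 nm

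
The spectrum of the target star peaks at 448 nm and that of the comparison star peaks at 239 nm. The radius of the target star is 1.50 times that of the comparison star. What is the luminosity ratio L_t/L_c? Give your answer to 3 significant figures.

Wien's law gives T ∝ 1/λ_max, so T_t/T_c = λ_c/λ_t = 239/448 = 0.5335.
Then L ∝ R²T⁴ gives L_t/L_c = (1.50)² × (0.5335)⁴ = 2.250 × 0.08100 = 0.1822.

0.182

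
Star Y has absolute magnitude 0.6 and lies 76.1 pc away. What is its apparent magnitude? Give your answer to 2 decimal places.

m = M + 5 log₁₀(d/10 pc) = 0.6 + 5 log₁₀(76.1/10)
  = 0.6 + 5 × 0.881 = 0.6 + 4.41 = 5.01.

5.01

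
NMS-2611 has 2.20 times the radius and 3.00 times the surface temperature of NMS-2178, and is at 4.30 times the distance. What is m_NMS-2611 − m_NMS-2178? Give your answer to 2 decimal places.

L_NMS-2611/L_NMS-2178 = (2.20)²(3.00)⁴ = 392.0.
F_NMS-2611/F_NMS-2178 = (L_NMS-2611/L_NMS-2178)/(d_NMS-2611/d_NMS-2178)² = 392.0/18.49 = 21.20.
m_NMS-2611 − m_NMS-2178 = −2.5 log₁₀(21.20) = -3.32.

-3.32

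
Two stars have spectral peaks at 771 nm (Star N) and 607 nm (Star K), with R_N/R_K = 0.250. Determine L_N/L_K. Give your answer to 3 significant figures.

0.0240

Wien's law gives T ∝ 1/λ_max, so T_N/T_K = λ_K/λ_N = 607/771 = 0.7873.
Then L ∝ R²T⁴ gives L_N/L_K = (0.250)² × (0.7873)⁴ = 0.06250 × 0.3842 = 0.02401.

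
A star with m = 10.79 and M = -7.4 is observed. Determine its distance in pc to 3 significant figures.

m − M = 5 log₁₀(d/10 pc)
10.79 − (-7.4) = 18.19 = 5 log₁₀(d/10)
d = 10 × 10^(18.19/5) = 10 × 10^3.638 = 4.345×10^4 pc.

4.35×10^4 pc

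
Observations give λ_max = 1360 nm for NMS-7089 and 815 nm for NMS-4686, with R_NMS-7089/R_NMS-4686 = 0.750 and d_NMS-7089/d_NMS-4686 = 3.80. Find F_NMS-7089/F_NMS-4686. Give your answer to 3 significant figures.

Wien's law: T_NMS-7089/T_NMS-4686 = λ_NMS-4686/λ_NMS-7089 = 815/1360 = 0.5993.
L_NMS-7089/L_NMS-4686 = (R_NMS-7089/R_NMS-4686)²(T_NMS-7089/T_NMS-4686)⁴ = (0.750)²(0.5993)⁴ = 0.07254.
F_NMS-7089/F_NMS-4686 = (L_NMS-7089/L_NMS-4686)/(d_NMS-7089/d_NMS-4686)² = 0.07254/(3.80)² = 0.005024.

0.00502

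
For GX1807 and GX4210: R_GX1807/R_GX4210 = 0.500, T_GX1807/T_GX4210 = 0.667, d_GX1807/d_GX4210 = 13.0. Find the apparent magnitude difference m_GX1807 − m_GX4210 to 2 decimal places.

L_GX1807/L_GX4210 = (0.500)²(0.667)⁴ = 0.04948.
F_GX1807/F_GX4210 = (L_GX1807/L_GX4210)/(d_GX1807/d_GX4210)² = 0.04948/169.0 = 2.928×10^-4.
m_GX1807 − m_GX4210 = −2.5 log₁₀(2.928×10^-4) = 8.83.

8.83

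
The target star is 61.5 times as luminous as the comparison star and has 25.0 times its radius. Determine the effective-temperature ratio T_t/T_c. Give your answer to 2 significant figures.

L ∝ R²T⁴ gives T ∝ (L/R²)^(1/4), so
T_t/T_c = (61.5 / 25.0²)^(1/4) = (0.09840)^(1/4) = 0.5601.

0.56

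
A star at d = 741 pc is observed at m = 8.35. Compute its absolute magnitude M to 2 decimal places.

-1.00

M = m − 5 log₁₀(d/10 pc) = 8.35 − 5 log₁₀(741/10)
  = 8.35 − 5 × 1.870 = 8.35 − 9.35 = -1.00.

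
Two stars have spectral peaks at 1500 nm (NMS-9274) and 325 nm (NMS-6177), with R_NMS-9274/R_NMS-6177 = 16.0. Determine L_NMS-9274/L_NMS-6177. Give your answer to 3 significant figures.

0.564

Wien's law gives T ∝ 1/λ_max, so T_NMS-9274/T_NMS-6177 = λ_NMS-6177/λ_NMS-9274 = 325/1500 = 0.2167.
Then L ∝ R²T⁴ gives L_NMS-9274/L_NMS-6177 = (16.0)² × (0.2167)⁴ = 256.0 × 0.002204 = 0.5642.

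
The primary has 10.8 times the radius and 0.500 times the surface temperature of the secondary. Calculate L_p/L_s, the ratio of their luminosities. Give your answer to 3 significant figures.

From the Stefan–Boltzmann law, L ∝ R²T⁴, so
L_p/L_s = (R_p/R_s)² (T_p/T_s)⁴ = (10.8)² × (0.500)⁴ = 116.6 × 0.06250 = 7.290.

7.29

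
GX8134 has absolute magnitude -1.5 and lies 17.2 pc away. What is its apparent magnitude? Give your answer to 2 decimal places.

m = M + 5 log₁₀(d/10 pc) = -1.5 + 5 log₁₀(17.2/10)
  = -1.5 + 5 × 0.236 = -1.5 + 1.18 = -0.32.

-0.32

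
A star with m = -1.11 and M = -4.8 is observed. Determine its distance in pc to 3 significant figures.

m − M = 5 log₁₀(d/10 pc)
-1.11 − (-4.8) = 3.69 = 5 log₁₀(d/10)
d = 10 × 10^(3.69/5) = 10 × 10^0.738 = 54.70 pc.

54.7 pc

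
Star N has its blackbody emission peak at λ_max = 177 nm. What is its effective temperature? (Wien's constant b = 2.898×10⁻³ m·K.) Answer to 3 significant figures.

T = b/λ_max = 2.898×10⁻³ / (177×10⁻⁹) = 1.637×10^4 K.

1.64×10^4 K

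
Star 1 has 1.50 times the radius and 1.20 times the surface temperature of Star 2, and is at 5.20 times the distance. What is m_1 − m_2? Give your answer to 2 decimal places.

L_1/L_2 = (1.50)²(1.20)⁴ = 4.666.
F_1/F_2 = (L_1/L_2)/(d_1/d_2)² = 4.666/27.04 = 0.1725.
m_1 − m_2 = −2.5 log₁₀(0.1725) = 1.91.

1.91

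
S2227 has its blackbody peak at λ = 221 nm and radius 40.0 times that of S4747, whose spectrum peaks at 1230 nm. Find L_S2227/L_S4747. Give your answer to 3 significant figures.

Wien's law gives T ∝ 1/λ_max, so T_S2227/T_S4747 = λ_S4747/λ_S2227 = 1230/221 = 5.566.
Then L ∝ R²T⁴ gives L_S2227/L_S4747 = (40.0)² × (5.566)⁴ = 1600 × 959.5 = 1.535×10^6.

1.54×10^6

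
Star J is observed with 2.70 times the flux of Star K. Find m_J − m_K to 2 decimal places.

-1.08

m_J − m_K = −2.5 log₁₀(F_J/F_K) = −2.5 log₁₀(2.70) = −2.5 × (0.431) = -1.078.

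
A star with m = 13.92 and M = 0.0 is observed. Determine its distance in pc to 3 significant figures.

6.08×10^3 pc

m − M = 5 log₁₀(d/10 pc)
13.92 − (0.0) = 13.92 = 5 log₁₀(d/10)
d = 10 × 10^(13.92/5) = 10 × 10^2.784 = 6081 pc.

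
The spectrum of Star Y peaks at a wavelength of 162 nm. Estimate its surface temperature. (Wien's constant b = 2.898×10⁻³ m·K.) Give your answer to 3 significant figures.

1.79×10^4 K

T = b/λ_max = 2.898×10⁻³ / (162×10⁻⁹) = 1.789×10^4 K.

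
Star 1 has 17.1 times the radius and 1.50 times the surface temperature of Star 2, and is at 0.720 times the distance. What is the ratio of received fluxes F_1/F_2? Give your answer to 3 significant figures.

2.86×10^3

L_1/L_2 = (R_1/R_2)²(T_1/T_2)⁴ = (17.1)² × (1.50)⁴ = 1480.
F_1/F_2 = (L_1/L_2)/(d_1/d_2)² = 1480 / (0.720)² = 2856.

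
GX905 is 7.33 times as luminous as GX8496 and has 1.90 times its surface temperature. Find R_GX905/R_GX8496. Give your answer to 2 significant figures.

0.75

L ∝ R²T⁴ gives R ∝ √L / T², so
R_GX905/R_GX8496 = √(7.33) / (1.90)² = 2.707 / 3.610 = 0.7500.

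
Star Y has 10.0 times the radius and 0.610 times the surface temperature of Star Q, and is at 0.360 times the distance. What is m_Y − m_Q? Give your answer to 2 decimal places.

-5.07

L_Y/L_Q = (10.0)²(0.610)⁴ = 13.85.
F_Y/F_Q = (L_Y/L_Q)/(d_Y/d_Q)² = 13.85/0.1296 = 106.8.
m_Y − m_Q = −2.5 log₁₀(106.8) = -5.07.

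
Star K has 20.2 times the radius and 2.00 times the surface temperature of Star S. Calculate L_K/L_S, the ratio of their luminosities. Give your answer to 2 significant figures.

6.5×10^3

From the Stefan–Boltzmann law, L ∝ R²T⁴, so
L_K/L_S = (R_K/R_S)² (T_K/T_S)⁴ = (20.2)² × (2.00)⁴ = 408.0 × 16.00 = 6529.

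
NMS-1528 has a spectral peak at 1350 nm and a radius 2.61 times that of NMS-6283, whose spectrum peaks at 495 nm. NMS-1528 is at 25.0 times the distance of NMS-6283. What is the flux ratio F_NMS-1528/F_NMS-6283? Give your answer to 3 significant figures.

1.97×10^-4

Wien's law: T_NMS-1528/T_NMS-6283 = λ_NMS-6283/λ_NMS-1528 = 495/1350 = 0.3667.
L_NMS-1528/L_NMS-6283 = (R_NMS-1528/R_NMS-6283)²(T_NMS-1528/T_NMS-6283)⁴ = (2.61)²(0.3667)⁴ = 0.1231.
F_NMS-1528/F_NMS-6283 = (L_NMS-1528/L_NMS-6283)/(d_NMS-1528/d_NMS-6283)² = 0.1231/(25.0)² = 1.970×10^-4.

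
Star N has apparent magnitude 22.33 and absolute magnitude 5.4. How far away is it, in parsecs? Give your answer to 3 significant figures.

m − M = 5 log₁₀(d/10 pc)
22.33 − (5.4) = 16.93 = 5 log₁₀(d/10)
d = 10 × 10^(16.93/5) = 10 × 10^3.386 = 2.432×10^4 pc.

2.43×10^4 pc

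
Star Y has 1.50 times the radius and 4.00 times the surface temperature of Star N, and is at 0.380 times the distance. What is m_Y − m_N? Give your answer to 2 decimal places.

-9.00

L_Y/L_N = (1.50)²(4.00)⁴ = 576.0.
F_Y/F_N = (L_Y/L_N)/(d_Y/d_N)² = 576.0/0.1444 = 3989.
m_Y − m_N = −2.5 log₁₀(3989) = -9.00.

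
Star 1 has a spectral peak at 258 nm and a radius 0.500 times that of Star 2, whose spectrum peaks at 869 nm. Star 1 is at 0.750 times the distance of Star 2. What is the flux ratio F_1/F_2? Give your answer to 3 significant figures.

Wien's law: T_1/T_2 = λ_2/λ_1 = 869/258 = 3.368.
L_1/L_2 = (R_1/R_2)²(T_1/T_2)⁴ = (0.500)²(3.368)⁴ = 32.18.
F_1/F_2 = (L_1/L_2)/(d_1/d_2)² = 32.18/(0.750)² = 57.20.

57.2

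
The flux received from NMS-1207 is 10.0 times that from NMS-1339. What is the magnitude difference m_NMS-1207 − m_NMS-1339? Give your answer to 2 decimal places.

m_NMS-1207 − m_NMS-1339 = −2.5 log₁₀(F_NMS-1207/F_NMS-1339) = −2.5 log₁₀(10.0) = −2.5 × (1.000) = -2.500.

-2.50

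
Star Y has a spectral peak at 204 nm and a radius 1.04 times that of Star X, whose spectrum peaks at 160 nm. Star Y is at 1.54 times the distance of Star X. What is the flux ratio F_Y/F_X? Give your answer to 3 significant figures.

Wien's law: T_Y/T_X = λ_X/λ_Y = 160/204 = 0.7843.
L_Y/L_X = (R_Y/R_X)²(T_Y/T_X)⁴ = (1.04)²(0.7843)⁴ = 0.4093.
F_Y/F_X = (L_Y/L_X)/(d_Y/d_X)² = 0.4093/(1.54)² = 0.1726.

0.173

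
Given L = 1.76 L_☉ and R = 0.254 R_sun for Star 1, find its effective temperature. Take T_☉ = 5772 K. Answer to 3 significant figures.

1.32×10^4 K

T/T_☉ = (L/L_☉)^(1/4) / (R/R_☉)^(1/2)
T = 5772 × (1.76)^(1/4) / √(0.254) = 5772 × 1.152 / 0.5040 = 1.319×10^4 K.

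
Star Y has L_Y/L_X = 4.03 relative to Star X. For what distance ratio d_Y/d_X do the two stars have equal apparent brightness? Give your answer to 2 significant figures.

Equal flux requires L_Y/d_Y² = L_X/d_X², so d_Y/d_X = √(L_Y/L_X)
= √(4.03) = 2.007.

2.0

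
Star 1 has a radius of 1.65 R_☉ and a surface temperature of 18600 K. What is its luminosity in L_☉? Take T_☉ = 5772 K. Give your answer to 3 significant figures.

294 L_☉

L/L_☉ = (R/R_☉)² (T/T_☉)⁴ = (1.65)² × (18600/5772)⁴
       = 2.722 × (3.222)⁴ = 2.722 × 107.8 = 293.6.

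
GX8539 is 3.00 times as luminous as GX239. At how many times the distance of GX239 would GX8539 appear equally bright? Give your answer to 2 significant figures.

1.7

Equal flux requires L_GX8539/d_GX8539² = L_GX239/d_GX239², so d_GX8539/d_GX239 = √(L_GX8539/L_GX239)
= √(3.00) = 1.732.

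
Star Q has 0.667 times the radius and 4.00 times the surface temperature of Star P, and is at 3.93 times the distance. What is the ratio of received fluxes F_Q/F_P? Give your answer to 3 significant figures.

7.37

L_Q/L_P = (R_Q/R_P)²(T_Q/T_P)⁴ = (0.667)² × (4.00)⁴ = 113.9.
F_Q/F_P = (L_Q/L_P)/(d_Q/d_P)² = 113.9 / (3.93)² = 7.374.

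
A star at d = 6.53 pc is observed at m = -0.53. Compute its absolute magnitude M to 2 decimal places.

M = m − 5 log₁₀(d/10 pc) = -0.53 − 5 log₁₀(6.53/10)
  = -0.53 − 5 × -0.185 = -0.53 − -0.93 = 0.40.

0.40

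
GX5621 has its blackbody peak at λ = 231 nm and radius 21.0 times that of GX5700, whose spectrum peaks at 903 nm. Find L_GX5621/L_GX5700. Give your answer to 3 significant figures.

1.03×10^5

Wien's law gives T ∝ 1/λ_max, so T_GX5621/T_GX5700 = λ_GX5700/λ_GX5621 = 903/231 = 3.909.
Then L ∝ R²T⁴ gives L_GX5621/L_GX5700 = (21.0)² × (3.909)⁴ = 441.0 × 233.5 = 1.030×10^5.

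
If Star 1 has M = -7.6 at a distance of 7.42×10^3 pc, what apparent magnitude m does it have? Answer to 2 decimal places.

m = M + 5 log₁₀(d/10 pc) = -7.6 + 5 log₁₀(7.42×10^3/10)
  = -7.6 + 5 × 2.870 = -7.6 + 14.35 = 6.75.

6.75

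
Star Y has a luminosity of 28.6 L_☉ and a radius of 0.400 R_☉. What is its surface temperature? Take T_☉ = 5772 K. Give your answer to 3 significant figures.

T/T_☉ = (L/L_☉)^(1/4) / (R/R_☉)^(1/2)
T = 5772 × (28.6)^(1/4) / √(0.400) = 5772 × 2.313 / 0.6325 = 2.111×10^4 K.

2.11×10^4 K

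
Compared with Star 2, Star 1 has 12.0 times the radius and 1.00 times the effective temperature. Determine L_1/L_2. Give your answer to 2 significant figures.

1.4×10^2

From the Stefan–Boltzmann law, L ∝ R²T⁴, so
L_1/L_2 = (R_1/R_2)² (T_1/T_2)⁴ = (12.0)² × (1.00)⁴ = 144.0 × 1.000 = 144.0.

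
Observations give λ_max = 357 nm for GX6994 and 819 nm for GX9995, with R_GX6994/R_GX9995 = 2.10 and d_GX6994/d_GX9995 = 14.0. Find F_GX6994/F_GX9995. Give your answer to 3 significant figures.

0.623

Wien's law: T_GX6994/T_GX9995 = λ_GX9995/λ_GX6994 = 819/357 = 2.294.
L_GX6994/L_GX9995 = (R_GX6994/R_GX9995)²(T_GX6994/T_GX9995)⁴ = (2.10)²(2.294)⁴ = 122.2.
F_GX6994/F_GX9995 = (L_GX6994/L_GX9995)/(d_GX6994/d_GX9995)² = 122.2/(14.0)² = 0.6232.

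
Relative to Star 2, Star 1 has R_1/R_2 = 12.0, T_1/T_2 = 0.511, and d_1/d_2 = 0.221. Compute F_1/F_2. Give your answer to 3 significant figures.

201

L_1/L_2 = (R_1/R_2)²(T_1/T_2)⁴ = (12.0)² × (0.511)⁴ = 9.819.
F_1/F_2 = (L_1/L_2)/(d_1/d_2)² = 9.819 / (0.221)² = 201.0.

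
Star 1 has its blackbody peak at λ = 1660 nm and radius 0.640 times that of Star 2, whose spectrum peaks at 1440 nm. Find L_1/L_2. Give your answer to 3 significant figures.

Wien's law gives T ∝ 1/λ_max, so T_1/T_2 = λ_2/λ_1 = 1440/1660 = 0.8675.
Then L ∝ R²T⁴ gives L_1/L_2 = (0.640)² × (0.8675)⁴ = 0.4096 × 0.5663 = 0.2319.

0.232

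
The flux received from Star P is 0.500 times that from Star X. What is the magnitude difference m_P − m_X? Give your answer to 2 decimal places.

0.75

m_P − m_X = −2.5 log₁₀(F_P/F_X) = −2.5 log₁₀(0.500) = −2.5 × (-0.301) = 0.753.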